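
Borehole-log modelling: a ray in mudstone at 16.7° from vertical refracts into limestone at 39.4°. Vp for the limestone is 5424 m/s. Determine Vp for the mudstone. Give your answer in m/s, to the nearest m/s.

2456 m/s

Snell's law: sin 16.7°/V₁ = sin 39.4°/V₂.
V₁ = V₂·sin 16.7°/sin 39.4° = 5424 × 0.4527 = 2455.60 m/s.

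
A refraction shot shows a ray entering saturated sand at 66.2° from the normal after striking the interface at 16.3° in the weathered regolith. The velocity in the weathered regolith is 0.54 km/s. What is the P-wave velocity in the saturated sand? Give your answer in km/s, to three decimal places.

1.760 km/s

sin 16.3° = 0.2807; sin 66.2° = 0.9150.
V₂ = V₁·(sin θ₂/sin θ₁) = 0.54·(0.9150/0.2807) = 1.760 km/s.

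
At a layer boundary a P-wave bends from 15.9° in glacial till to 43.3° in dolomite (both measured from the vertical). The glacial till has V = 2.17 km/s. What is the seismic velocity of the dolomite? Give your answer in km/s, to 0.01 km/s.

Snell's law: sin 15.9°/V₁ = sin 43.3°/V₂.
V₂ = V₁·sin 43.3°/sin 15.9° = 2.17 × 2.5034 = 5.43 km/s.

5.43 km/s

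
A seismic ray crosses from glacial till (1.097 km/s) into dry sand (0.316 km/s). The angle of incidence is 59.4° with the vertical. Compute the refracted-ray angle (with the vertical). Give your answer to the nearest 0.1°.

sin θ₁/V₁ = sin θ₂/V₂ ⇒ sin θ₂ = 0.316·sin 59.4°/1.097 = 0.316·0.8607/1.097 = 0.2479.
θ₂ = sin⁻¹(0.2479) = 14.36° (from vertical).

14.4°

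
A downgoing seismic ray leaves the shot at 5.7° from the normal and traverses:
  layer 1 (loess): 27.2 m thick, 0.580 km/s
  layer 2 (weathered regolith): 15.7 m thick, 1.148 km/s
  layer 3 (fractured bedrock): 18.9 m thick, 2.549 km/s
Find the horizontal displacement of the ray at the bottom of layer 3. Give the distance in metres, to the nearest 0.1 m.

p = sin θ₁/V₁ = sin 5.7°/0.580 = 1.7124e-01 s/km is conserved through the stack.
Layer 1: θ = 5.70°; offset = 27.2·tan 5.70° = 2.715 m.
Layer 2: sin θ = p·1.148 = 0.1966 → θ = 11.34°; offset = 15.7·tan 11.34° = 3.148 m.
Layer 3: sin θ = p·2.549 = 0.4365 → θ = 25.88°; offset = 18.9·tan 25.88° = 9.169 m.
Σ offsets = 15.032 m.

15.0 m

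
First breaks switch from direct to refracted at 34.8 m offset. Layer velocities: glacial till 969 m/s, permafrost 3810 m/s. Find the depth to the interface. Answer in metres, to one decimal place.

h = (x_cross/2)·√((V₂−V₁)/(V₂+V₁)).
(V₂−V₁)/(V₂+V₁) = (3810−969)/(3810+969) = 0.5945; √ = 0.7710.
h = (34.8/2)·0.7710 = 13.42 m.

13.4 m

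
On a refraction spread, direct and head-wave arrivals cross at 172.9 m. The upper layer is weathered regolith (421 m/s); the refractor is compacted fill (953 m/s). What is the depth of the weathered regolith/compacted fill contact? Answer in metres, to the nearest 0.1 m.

53.8 m

h = (x_cross/2)·√((V₂−V₁)/(V₂+V₁)).
(V₂−V₁)/(V₂+V₁) = (953−421)/(953+421) = 0.3872; √ = 0.6222.
h = (172.9/2)·0.6222 = 53.79 m.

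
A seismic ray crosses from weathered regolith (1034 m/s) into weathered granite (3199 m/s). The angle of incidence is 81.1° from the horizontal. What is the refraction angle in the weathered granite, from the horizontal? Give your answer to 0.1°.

61.4°

Convert to the normal: θ₁ = 90° − 81.1° = 8.9°.
sin θ₁/V₁ = sin θ₂/V₂ ⇒ sin θ₂ = 3199·sin 8.9°/1034 = 3199·0.1547/1034 = 0.4786.
θ₂ = arcsin 0.4786 = 28.60° from the normal.
From the interface: 90° − 28.60° = 61.40°.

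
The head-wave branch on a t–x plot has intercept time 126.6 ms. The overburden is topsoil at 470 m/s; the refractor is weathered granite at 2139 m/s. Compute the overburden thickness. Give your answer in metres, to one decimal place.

θ_c = arcsin(470/2139) = 12.69°; cos θ_c = 0.9756.
tᵢ = 2h cos θ_c/V₁ ⇒ h = tᵢ·V₁/(2 cos θ_c) = 0.1266·470/(2·0.9756) = 30.50 m.

30.5 m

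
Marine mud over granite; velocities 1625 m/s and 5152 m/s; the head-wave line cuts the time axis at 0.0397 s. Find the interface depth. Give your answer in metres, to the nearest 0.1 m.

34.0 m

h = tᵢ·V₁·V₂ / (2·√(V₂²−V₁²)).
√(V₂²−V₁²) = √(5152² − 1625²) = 4889.0 m/s.
h = 0.0397 s × 1625 × 5152 / (2 × 4889.0) = 33.99 m.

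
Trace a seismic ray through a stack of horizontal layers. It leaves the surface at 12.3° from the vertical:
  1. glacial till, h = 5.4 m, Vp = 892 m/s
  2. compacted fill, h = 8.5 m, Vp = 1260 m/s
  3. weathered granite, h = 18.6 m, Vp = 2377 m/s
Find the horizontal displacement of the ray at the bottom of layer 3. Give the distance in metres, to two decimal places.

Apply Snell's law at each interface; in layer i the horizontal offset is hᵢ·tan θᵢ.
Layer 1: θ = 12.30°; offset = 5.4·tan 12.30° = 1.1774 m.
Layer 2: sin θ = 1260·sin 12.3°/892 = 0.3009, θ = 17.51°; offset = 8.5·tan 17.51° = 2.6821 m.
Layer 3: sin θ = 2377·sin 12.3°/892 = 0.5677, θ = 34.59°; offset = 18.6·tan 34.59° = 12.8259 m.
Σ offsets = 16.6854 m.

16.69 m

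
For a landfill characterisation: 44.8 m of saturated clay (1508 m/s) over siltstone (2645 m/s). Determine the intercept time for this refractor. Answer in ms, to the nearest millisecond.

tᵢ = 2h·√(V₂²−V₁²)/(V₁V₂).
√(V₂²−V₁²) = √(2645²−1508²) = 2173.0 m/s.
tᵢ = 2·44.8·2173.0/(1508·2645) = 0.04881 s.

49 ms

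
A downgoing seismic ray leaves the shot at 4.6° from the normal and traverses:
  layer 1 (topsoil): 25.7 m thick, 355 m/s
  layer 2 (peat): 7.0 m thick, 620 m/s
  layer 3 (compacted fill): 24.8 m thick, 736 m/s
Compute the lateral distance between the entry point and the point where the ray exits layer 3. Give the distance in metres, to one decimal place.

Ray parameter p = sin 4.6° / 355 m/s = 2.2591e-04 s/m.
Layer 1: θ = 4.60°; offset = 25.7·tan 4.60° = 2.068 m.
Layer 2: sin θ = p·620 = 0.1401 → θ = 8.05°; offset = 7.0·tan 8.05° = 0.990 m.
Layer 3: sin θ = p·736 = 0.1663 → θ = 9.57°; offset = 24.8·tan 9.57° = 4.182 m.
Σ offsets = 7.240 m.

7.2 m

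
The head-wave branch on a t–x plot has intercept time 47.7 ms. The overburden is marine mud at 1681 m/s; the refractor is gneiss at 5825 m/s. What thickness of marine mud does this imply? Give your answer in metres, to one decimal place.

41.9 m

θ_c = arcsin(1681/5825) = 16.77°; cos θ_c = 0.9575.
tᵢ = 2h cos θ_c/V₁ ⇒ h = tᵢ·V₁/(2 cos θ_c) = 0.0477·1681/(2·0.9575) = 41.87 m.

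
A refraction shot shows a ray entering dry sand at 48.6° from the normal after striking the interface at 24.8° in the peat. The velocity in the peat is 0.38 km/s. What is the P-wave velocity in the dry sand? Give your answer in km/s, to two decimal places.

sin 24.8° = 0.4195; sin 48.6° = 0.7501.
V₂ = V₁·(sin θ₂/sin θ₁) = 0.38·(0.7501/0.4195) = 0.68 km/s.

0.68 km/s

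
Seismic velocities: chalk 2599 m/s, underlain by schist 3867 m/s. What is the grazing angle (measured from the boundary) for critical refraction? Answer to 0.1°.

47.8°

At critical incidence the refracted ray runs along the interface (θ₂ = 90°), so sin θ_c = V₁/V₂.
θ_c = arcsin(2599/3867) = arcsin 0.6721 = 42.23°.
Measured from the interface: 90° − 42.23° = 47.77°.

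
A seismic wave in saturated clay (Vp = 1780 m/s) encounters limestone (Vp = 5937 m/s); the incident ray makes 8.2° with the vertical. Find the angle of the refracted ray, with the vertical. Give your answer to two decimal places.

Snell's law: sin θ₂ = (V₂/V₁)·sin θ₁ = (5937/1780)·sin 8.2° = 0.4757.
θ₂ = arcsin 0.4757 = 28.41° from the normal.

28.41°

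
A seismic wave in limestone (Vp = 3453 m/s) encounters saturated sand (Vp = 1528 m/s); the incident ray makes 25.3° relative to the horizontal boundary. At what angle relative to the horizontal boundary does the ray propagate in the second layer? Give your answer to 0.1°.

Convert to the normal: θ₁ = 90° − 25.3° = 64.7°.
Snell's law: sin θ₂ = (V₂/V₁)·sin θ₁ = (1528/3453)·sin 64.7° = 0.4001.
θ₂ = arcsin 0.4001 = 23.58° from the normal.
From the interface: 90° − 23.58° = 66.42°.

66.4°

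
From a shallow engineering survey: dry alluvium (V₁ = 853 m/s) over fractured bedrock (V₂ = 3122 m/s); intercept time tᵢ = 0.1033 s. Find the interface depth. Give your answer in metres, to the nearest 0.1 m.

45.8 m

h = tᵢ·V₁·V₂ / (2·√(V₂²−V₁²)).
√(V₂²−V₁²) = √(3122² − 853²) = 3003.2 m/s.
h = 0.1033 s × 853 × 3122 / (2 × 3003.2) = 45.80 m.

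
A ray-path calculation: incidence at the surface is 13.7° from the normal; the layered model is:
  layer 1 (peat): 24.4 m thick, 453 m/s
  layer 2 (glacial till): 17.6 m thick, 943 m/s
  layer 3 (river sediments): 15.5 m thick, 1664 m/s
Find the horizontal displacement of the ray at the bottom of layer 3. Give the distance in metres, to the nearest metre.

43 m

Ray parameter p = sin 13.7° / 453 m/s = 5.2282e-04 s/m.
Layer 1: θ = 13.70°; offset = 24.4·tan 13.70° = 5.948 m.
Layer 2: sin θ = p·943 = 0.4930 → θ = 29.54°; offset = 17.6·tan 29.54° = 9.974 m.
Layer 3: sin θ = p·1664 = 0.8700 → θ = 60.46°; offset = 15.5·tan 60.46° = 27.347 m.
Σ offsets = 43.268 m.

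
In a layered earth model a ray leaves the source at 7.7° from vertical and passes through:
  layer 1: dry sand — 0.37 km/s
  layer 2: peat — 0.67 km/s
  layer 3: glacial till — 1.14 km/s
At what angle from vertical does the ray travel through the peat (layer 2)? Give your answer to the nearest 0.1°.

Ray parameter p = sin 7.7° / 0.37 = 3.6212e-01 s/km.
sin θ_2 = p·V_2 = 3.6212e-01 × 0.67 = 0.2426.
θ_2 = arcsin 0.2426 = 14.04°.

14.0°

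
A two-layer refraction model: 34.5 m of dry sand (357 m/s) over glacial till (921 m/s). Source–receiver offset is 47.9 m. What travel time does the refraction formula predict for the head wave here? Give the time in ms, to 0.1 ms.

230.2 ms

t = x/V₂ + 2h·√(V₂²−V₁²)/(V₁V₂).
√(V₂²−V₁²) = √(921²−357²) = 849.0 m/s; delay term = 2·34.5·849.0/(357·921) = 0.17817 s.
t = 47.9/921 + 0.17817 = 0.23018 s.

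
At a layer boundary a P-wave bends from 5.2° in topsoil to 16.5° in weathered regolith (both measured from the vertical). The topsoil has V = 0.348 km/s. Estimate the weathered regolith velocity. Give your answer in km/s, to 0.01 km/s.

sin 5.2° = 0.0906; sin 16.5° = 0.2840.
V₂ = V₁·(sin θ₂/sin θ₁) = 0.348·(0.2840/0.0906) = 1.09 km/s.

1.09 km/s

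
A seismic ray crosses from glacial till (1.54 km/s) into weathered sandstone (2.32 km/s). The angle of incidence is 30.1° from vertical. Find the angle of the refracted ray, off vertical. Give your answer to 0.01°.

Snell's law: sin θ₂ = (V₂/V₁)·sin θ₁ = (2.32/1.54)·sin 30.1° = 0.7555.
θ₂ = arcsin 0.7555 = 49.07° from the normal.

49.07°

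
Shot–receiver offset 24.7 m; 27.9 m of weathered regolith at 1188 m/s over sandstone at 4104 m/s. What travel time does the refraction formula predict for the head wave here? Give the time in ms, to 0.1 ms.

51.0 ms

θ_c = arcsin(V₁/V₂) = arcsin(1188/4104) = 16.83°, cos θ_c = 0.9572.
Intercept time tᵢ = 2h cos θ_c / V₁ = 2·27.9·0.9572/1188 = 0.04496 s.
t = x/V₂ + tᵢ = 24.7/4104 + 0.04496 = 0.05098 s.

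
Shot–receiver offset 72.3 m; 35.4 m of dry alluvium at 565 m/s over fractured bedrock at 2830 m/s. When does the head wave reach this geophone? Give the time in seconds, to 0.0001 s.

θ_c = arcsin(V₁/V₂) = arcsin(565/2830) = 11.52°, cos θ_c = 0.9799.
Intercept time tᵢ = 2h cos θ_c / V₁ = 2·35.4·0.9799/565 = 0.12279 s.
t = x/V₂ + tᵢ = 72.3/2830 + 0.12279 = 0.14833 s.

0.1483 s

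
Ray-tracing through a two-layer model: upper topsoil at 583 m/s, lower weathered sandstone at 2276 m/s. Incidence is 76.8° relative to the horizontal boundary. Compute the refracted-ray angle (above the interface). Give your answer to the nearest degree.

27°

Convert to the normal: θ₁ = 90° − 76.8° = 13.2°.
sin θ₁/V₁ = sin θ₂/V₂ ⇒ sin θ₂ = 2276·sin 13.2°/583 = 2276·0.2284/583 = 0.8915.
θ₂ = arcsin 0.8915 = 63.06° from the normal.
From the interface: 90° − 63.06° = 26.94°.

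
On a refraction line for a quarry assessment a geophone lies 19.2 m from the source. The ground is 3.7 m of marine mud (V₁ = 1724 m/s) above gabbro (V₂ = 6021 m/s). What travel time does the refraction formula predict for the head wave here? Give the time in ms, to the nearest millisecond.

θ_c = arcsin(V₁/V₂) = arcsin(1724/6021) = 16.64°, cos θ_c = 0.9581.
Intercept time tᵢ = 2h cos θ_c / V₁ = 2·3.7·0.9581/1724 = 0.00411 s.
t = x/V₂ + tᵢ = 19.2/6021 + 0.00411 = 0.00730 s.

7 ms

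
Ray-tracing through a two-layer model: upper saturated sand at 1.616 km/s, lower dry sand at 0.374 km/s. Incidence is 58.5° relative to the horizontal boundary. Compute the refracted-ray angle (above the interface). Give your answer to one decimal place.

Convert to the normal: θ₁ = 90° − 58.5° = 31.5°.
sin θ₁/V₁ = sin θ₂/V₂ ⇒ sin θ₂ = 0.374·sin 31.5°/1.616 = 0.374·0.5225/1.616 = 0.1209.
θ₂ = arcsin 0.1209 = 6.95° from the normal.
From the interface: 90° − 6.95° = 83.05°.

83.1°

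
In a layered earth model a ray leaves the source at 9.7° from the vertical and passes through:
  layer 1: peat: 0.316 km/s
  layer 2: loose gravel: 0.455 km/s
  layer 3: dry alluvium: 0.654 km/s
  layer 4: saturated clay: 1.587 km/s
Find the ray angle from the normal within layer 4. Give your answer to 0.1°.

Snell's law across each interface conserves sin θ / V, so sin θ_4 = V_4·sin θ₁/V₁.
sin θ_4 = 1.587 × sin 9.7° / 0.316 = 0.8462.
θ_4 = arcsin 0.8462 = 57.80°.

57.8°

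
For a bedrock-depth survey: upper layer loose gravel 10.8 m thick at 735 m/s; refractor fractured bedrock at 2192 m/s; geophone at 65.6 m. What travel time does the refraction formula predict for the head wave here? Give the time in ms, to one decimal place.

t = x/V₂ + 2h·√(V₂²−V₁²)/(V₁V₂).
√(V₂²−V₁²) = √(2192²−735²) = 2065.1 m/s; delay term = 2·10.8·2065.1/(735·2192) = 0.02769 s.
t = 65.6/2192 + 0.02769 = 0.05761 s.

57.6 ms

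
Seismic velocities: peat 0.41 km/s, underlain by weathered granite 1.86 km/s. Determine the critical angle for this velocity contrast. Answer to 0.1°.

Critical incidence: sin θ_c = V₁/V₂ = 0.41/1.86 = 0.2204.
θ_c = arcsin 0.2204 = 12.73°.

12.7°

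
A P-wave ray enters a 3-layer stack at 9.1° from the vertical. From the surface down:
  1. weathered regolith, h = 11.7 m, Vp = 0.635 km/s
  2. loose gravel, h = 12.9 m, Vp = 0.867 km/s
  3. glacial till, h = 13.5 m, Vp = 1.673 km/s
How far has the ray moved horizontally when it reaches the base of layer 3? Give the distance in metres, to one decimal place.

Apply Snell's law at each interface; in layer i the horizontal offset is hᵢ·tan θᵢ.
Layer 1: θ = 9.10°; offset = 11.7·tan 9.10° = 1.874 m.
Layer 2: sin θ = 0.867·sin 9.1°/0.635 = 0.2159, θ = 12.47°; offset = 12.9·tan 12.47° = 2.853 m.
Layer 3: sin θ = 1.673·sin 9.1°/0.635 = 0.4167, θ = 24.63°; offset = 13.5·tan 24.63° = 6.188 m.
Total horizontal offset = 10.915 m.

10.9 m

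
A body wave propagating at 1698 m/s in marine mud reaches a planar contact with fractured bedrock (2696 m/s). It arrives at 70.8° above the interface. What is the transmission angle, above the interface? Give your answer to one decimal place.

Convert to the normal: θ₁ = 90° − 70.8° = 19.2°.
Snell's law: sin θ₂ = (V₂/V₁)·sin θ₁ = (2696/1698)·sin 19.2° = 0.5222.
θ₂ = sin⁻¹(0.5222) = 31.48° (from vertical).
From the interface: 90° − 31.48° = 58.52°.

58.5°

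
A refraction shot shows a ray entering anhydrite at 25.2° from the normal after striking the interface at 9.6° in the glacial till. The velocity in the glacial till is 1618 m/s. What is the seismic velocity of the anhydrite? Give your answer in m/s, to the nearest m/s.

4131 m/s

sin 9.6° = 0.1668; sin 25.2° = 0.4258.
V₂ = V₁·(sin θ₂/sin θ₁) = 1618·(0.4258/0.1668) = 4130.94 m/s.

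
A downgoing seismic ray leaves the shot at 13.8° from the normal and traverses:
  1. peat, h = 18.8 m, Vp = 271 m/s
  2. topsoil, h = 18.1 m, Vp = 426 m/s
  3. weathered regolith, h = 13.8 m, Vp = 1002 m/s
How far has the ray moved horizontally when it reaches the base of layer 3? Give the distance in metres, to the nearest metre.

Ray parameter p = sin 13.8° / 271 m/s = 8.8020e-04 s/m.
Layer 1: θ = 13.80°; offset = 18.8·tan 13.80° = 4.618 m.
Layer 2: sin θ = p·426 = 0.3750 → θ = 22.02°; offset = 18.1·tan 22.02° = 7.321 m.
Layer 3: sin θ = p·1002 = 0.8820 → θ = 61.88°; offset = 13.8·tan 61.88° = 25.823 m.
Σ offsets = 37.761 m.

38 m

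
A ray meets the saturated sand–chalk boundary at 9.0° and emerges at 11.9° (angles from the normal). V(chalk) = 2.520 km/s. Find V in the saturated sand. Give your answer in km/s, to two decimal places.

sin 9.0° = 0.1564; sin 11.9° = 0.2062.
V₁ = V₂·(sin θ₁/sin θ₂) = 2.520·(0.1564/0.2062) = 1.91 km/s.

1.91 km/s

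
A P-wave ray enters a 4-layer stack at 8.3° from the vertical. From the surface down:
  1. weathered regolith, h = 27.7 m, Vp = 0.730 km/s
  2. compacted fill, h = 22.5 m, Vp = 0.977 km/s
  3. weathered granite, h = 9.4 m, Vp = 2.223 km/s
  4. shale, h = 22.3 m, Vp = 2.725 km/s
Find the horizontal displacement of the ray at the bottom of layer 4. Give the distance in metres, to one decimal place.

Ray parameter p = sin 8.3° / 0.730 km/s = 1.9775e-01 s/km.
Layer 1: θ = 8.30°; offset = 27.7·tan 8.30° = 4.041 m.
Layer 2: sin θ = p·0.977 = 0.1932 → θ = 11.14°; offset = 22.5·tan 11.14° = 4.430 m.
Layer 3: sin θ = p·2.223 = 0.4396 → θ = 26.08°; offset = 9.4·tan 26.08° = 4.601 m.
Layer 4: sin θ = p·2.725 = 0.5389 → θ = 32.61°; offset = 22.3·tan 32.61° = 14.265 m.
Σ offsets = 27.337 m.

27.3 m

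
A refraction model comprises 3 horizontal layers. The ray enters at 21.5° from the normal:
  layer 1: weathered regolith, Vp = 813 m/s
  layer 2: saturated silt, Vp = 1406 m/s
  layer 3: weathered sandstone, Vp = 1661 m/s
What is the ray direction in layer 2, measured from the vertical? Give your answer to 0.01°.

39.33°

Ray parameter p = sin 21.5° / 813 = 4.5080e-04 s/m.
sin θ_2 = p·V_2 = 4.5080e-04 × 1406 = 0.6338.
θ_2 = arcsin 0.6338 = 39.33°.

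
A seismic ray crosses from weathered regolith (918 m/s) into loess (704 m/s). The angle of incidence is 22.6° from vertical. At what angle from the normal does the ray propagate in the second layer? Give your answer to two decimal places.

17.14°

sin θ₁/V₁ = sin θ₂/V₂ ⇒ sin θ₂ = 704·sin 22.6°/918 = 704·0.3843/918 = 0.2947.
θ₂ = sin⁻¹(0.2947) = 17.14° (from vertical).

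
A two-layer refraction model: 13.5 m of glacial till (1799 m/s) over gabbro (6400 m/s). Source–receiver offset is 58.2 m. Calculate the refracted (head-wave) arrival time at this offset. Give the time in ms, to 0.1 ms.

θ_c = arcsin(V₁/V₂) = arcsin(1799/6400) = 16.33°, cos θ_c = 0.9597.
Intercept time tᵢ = 2h cos θ_c / V₁ = 2·13.5·0.9597/1799 = 0.01440 s.
t = x/V₂ + tᵢ = 58.2/6400 + 0.01440 = 0.02350 s.

23.5 ms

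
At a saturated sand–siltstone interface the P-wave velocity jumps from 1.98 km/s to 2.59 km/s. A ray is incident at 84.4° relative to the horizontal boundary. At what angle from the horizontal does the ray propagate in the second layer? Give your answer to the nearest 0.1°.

82.7°

Angle from the normal: 90° − 84.4° = 5.6°.
Snell's law: sin θ₂ = (V₂/V₁)·sin θ₁ = (2.59/1.98)·sin 5.6° = 0.1276.
θ₂ = sin⁻¹(0.1276) = 7.33° (from vertical).
From the interface: 90° − 7.33° = 82.67°.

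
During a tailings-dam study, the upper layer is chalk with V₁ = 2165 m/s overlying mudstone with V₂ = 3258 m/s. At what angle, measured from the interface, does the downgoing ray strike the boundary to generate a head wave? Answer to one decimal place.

Critical incidence: sin θ_c = V₁/V₂ = 2165/3258 = 0.6645.
θ_c = arcsin 0.6645 = 41.65°.
Measured from the interface: 90° − 41.65° = 48.35°.

48.4°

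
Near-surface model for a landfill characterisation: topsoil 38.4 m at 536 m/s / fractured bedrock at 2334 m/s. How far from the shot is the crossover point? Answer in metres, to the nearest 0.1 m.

x_cross = 2h·√((V₂+V₁)/(V₂−V₁)).
(V₂+V₁)/(V₂−V₁) = (2334+536)/(2334−536) = 1.5962; √ = 1.2634.
x_cross = 2·38.4·1.2634 = 97.03 m.

97.0 m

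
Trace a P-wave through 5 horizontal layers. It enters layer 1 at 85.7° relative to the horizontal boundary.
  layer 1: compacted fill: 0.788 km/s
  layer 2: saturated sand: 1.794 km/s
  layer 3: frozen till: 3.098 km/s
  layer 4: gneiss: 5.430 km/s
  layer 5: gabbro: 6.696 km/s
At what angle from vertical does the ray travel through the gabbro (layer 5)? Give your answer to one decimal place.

39.6°

From the normal: θ₁ = 90° − 85.7° = 4.3°.
Ray parameter p = sin 4.3° / 0.788 = 9.5151e-02 s/km.
sin θ_5 = p·V_5 = 9.5151e-02 × 6.696 = 0.6371.
θ_5 = 39.58° from the vertical.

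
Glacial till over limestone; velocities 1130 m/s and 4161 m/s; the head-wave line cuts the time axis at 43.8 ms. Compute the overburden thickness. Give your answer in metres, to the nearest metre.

h = tᵢ·V₁·V₂ / (2·√(V₂²−V₁²)).
√(V₂²−V₁²) = √(4161² − 1130²) = 4004.6 m/s.
h = 0.0438 s × 1130 × 4161 / (2 × 4004.6) = 25.71 m.

26 m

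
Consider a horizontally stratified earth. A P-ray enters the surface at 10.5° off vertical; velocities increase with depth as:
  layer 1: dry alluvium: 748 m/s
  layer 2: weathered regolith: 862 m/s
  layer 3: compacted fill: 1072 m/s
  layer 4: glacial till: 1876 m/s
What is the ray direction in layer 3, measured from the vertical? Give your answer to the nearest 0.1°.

15.1°

Snell's law across each interface conserves sin θ / V, so sin θ_3 = V_3·sin θ₁/V₁.
sin θ_3 = 1072 × sin 10.5° / 748 = 0.2612.
θ_3 = 15.14° from the vertical.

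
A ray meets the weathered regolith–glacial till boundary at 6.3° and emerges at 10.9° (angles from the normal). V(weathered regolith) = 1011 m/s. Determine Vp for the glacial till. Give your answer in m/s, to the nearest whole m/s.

Snell's law: sin 6.3°/V₁ = sin 10.9°/V₂.
V₂ = V₁·sin 10.9°/sin 6.3° = 1011 × 1.7232 = 1742.17 m/s.

1742 m/s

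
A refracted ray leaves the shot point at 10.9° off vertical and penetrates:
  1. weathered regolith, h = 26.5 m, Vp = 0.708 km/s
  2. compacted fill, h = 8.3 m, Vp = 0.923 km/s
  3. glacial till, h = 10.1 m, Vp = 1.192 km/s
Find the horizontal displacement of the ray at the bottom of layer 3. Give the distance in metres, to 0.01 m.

Ray parameter p = sin 10.9° / 0.708 km/s = 2.6708e-01 s/km.
Layer 1: θ = 10.90°; offset = 26.5·tan 10.90° = 5.1031 m.
Layer 2: sin θ = p·0.923 = 0.2465 → θ = 14.27°; offset = 8.3·tan 14.27° = 2.1113 m.
Layer 3: sin θ = p·1.192 = 0.3184 → θ = 18.56°; offset = 10.1·tan 18.56° = 3.3920 m.
Σ offsets = 10.6063 m.

10.61 m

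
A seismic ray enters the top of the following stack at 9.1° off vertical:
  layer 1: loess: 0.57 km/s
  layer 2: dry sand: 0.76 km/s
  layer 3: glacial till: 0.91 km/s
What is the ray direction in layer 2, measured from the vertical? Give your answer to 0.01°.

Snell's law across each interface conserves sin θ / V, so sin θ_2 = V_2·sin θ₁/V₁.
sin θ_2 = 0.76 × sin 9.1° / 0.57 = 0.2109.
θ_2 = 12.17° from the vertical.

12.17°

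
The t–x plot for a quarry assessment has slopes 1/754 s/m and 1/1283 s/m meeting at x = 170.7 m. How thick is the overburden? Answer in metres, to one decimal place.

43.5 m

h = (x_cross/2)·√((V₂−V₁)/(V₂+V₁)).
(V₂−V₁)/(V₂+V₁) = (1283−754)/(1283+754) = 0.2597; √ = 0.5096.
h = (170.7/2)·0.5096 = 43.49 m.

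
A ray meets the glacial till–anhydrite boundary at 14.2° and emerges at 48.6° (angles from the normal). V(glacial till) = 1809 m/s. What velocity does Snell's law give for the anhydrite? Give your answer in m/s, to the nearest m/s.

5532 m/s

Snell's law: sin 14.2°/V₁ = sin 48.6°/V₂.
V₂ = V₁·sin 48.6°/sin 14.2° = 1809 × 3.0578 = 5531.64 m/s.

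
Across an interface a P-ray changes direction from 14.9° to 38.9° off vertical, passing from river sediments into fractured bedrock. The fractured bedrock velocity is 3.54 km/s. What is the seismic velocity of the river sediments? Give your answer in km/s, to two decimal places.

1.45 km/s

sin 14.9° = 0.2571; sin 38.9° = 0.6280.
V₁ = V₂·(sin θ₁/sin θ₂) = 3.54·(0.2571/0.6280) = 1.45 km/s.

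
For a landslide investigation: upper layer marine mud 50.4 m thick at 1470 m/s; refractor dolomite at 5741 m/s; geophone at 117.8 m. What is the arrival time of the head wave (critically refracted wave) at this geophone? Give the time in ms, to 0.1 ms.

86.8 ms

t = x/V₂ + 2h·√(V₂²−V₁²)/(V₁V₂).
√(V₂²−V₁²) = √(5741²−1470²) = 5549.6 m/s; delay term = 2·50.4·5549.6/(1470·5741) = 0.06629 s.
t = 117.8/5741 + 0.06629 = 0.08680 s.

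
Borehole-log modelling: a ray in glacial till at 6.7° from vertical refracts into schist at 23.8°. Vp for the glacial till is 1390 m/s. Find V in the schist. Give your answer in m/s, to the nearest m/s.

sin 6.7° = 0.1167; sin 23.8° = 0.4035.
V₂ = V₁·(sin θ₂/sin θ₁) = 1390·(0.4035/0.1167) = 4807.79 m/s.

4808 m/s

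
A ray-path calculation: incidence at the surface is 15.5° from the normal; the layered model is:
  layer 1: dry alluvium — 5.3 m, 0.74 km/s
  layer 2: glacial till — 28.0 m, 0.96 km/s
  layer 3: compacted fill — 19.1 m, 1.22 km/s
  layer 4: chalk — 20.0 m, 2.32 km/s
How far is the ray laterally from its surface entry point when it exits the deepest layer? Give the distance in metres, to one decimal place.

51.9 m

p = sin θ₁/V₁ = sin 15.5°/0.74 = 3.6113e-01 s/km is conserved through the stack.
Layer 1: θ = 15.50°; offset = 5.3·tan 15.50° = 1.470 m.
Layer 2: sin θ = p·0.96 = 0.3467 → θ = 20.28°; offset = 28.0·tan 20.28° = 10.349 m.
Layer 3: sin θ = p·1.22 = 0.4406 → θ = 26.14°; offset = 19.1·tan 26.14° = 9.374 m.
Layer 4: sin θ = p·2.32 = 0.8378 → θ = 56.91°; offset = 20.0·tan 56.91° = 30.693 m.
Total horizontal offset = 51.886 m.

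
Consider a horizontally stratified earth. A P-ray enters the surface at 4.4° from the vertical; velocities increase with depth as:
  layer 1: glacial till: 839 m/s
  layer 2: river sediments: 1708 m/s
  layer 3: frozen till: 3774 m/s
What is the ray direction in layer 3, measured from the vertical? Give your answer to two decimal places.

20.19°

Snell's law across each interface conserves sin θ / V, so sin θ_3 = V_3·sin θ₁/V₁.
sin θ_3 = 3774 × sin 4.4° / 839 = 0.3451.
θ_3 = 20.19° from the vertical.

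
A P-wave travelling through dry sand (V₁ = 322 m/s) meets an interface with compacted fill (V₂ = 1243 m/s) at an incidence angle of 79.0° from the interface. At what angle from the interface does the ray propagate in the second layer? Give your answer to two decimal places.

Convert to the normal: θ₁ = 90° − 79.0° = 11.0°.
sin θ₁/V₁ = sin θ₂/V₂ ⇒ sin θ₂ = 1243·sin 11.0°/322 = 1243·0.1908/322 = 0.7366.
θ₂ = sin⁻¹(0.7366) = 47.44° (from vertical).
From the interface: 90° − 47.44° = 42.56°.

42.56°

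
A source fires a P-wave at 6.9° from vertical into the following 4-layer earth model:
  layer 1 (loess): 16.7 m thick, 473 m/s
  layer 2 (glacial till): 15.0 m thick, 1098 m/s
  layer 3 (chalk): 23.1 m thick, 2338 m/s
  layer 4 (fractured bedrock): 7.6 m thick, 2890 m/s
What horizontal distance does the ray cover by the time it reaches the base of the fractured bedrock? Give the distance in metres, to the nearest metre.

p = sin θ₁/V₁ = sin 6.9°/473 = 2.5399e-04 s/m is conserved through the stack.
Layer 1: θ = 6.90°; offset = 16.7·tan 6.90° = 2.021 m.
Layer 2: sin θ = p·1098 = 0.2789 → θ = 16.19°; offset = 15.0·tan 16.19° = 4.356 m.
Layer 3: sin θ = p·2338 = 0.5938 → θ = 36.43°; offset = 23.1·tan 36.43° = 17.049 m.
Layer 4: sin θ = p·2890 = 0.7340 → θ = 47.23°; offset = 7.6·tan 47.23° = 8.214 m.
Total horizontal offset = 31.640 m.

32 m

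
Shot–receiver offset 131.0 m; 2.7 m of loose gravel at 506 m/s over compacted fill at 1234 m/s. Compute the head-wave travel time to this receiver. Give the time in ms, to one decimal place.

115.9 ms

t = x/V₂ + 2h·√(V₂²−V₁²)/(V₁V₂).
√(V₂²−V₁²) = √(1234²−506²) = 1125.5 m/s; delay term = 2·2.7·1125.5/(506·1234) = 0.00973 s.
t = 131.0/1234 + 0.00973 = 0.11589 s.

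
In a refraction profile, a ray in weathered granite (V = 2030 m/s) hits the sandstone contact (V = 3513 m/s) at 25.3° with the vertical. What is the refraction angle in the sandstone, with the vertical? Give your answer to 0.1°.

Snell's law: sin θ₂ = (V₂/V₁)·sin θ₁ = (3513/2030)·sin 25.3° = 0.7396.
θ₂ = arcsin 0.7396 = 47.69° from the normal.

47.7°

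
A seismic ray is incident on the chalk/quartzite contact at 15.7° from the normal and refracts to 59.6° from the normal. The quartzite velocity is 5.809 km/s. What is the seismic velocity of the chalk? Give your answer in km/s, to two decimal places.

Snell's law: sin 15.7°/V₁ = sin 59.6°/V₂.
V₁ = V₂·sin 15.7°/sin 59.6° = 5.809 × 0.3137 = 1.82 km/s.

1.82 km/s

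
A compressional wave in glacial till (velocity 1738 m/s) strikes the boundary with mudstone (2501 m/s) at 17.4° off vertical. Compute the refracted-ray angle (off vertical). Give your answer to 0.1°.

sin θ₁/V₁ = sin θ₂/V₂ ⇒ sin θ₂ = 2501·sin 17.4°/1738 = 2501·0.2990/1738 = 0.4303.
θ₂ = arcsin 0.4303 = 25.49° from the normal.

25.5°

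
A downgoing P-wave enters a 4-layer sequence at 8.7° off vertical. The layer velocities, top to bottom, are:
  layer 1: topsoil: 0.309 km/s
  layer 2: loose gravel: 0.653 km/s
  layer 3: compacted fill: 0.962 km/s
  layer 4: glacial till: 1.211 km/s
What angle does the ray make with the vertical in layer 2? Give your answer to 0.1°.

18.6°

Ray parameter p = sin 8.7° / 0.309 = 4.8952e-01 s/km.
sin θ_2 = p·V_2 = 4.8952e-01 × 0.653 = 0.3197.
θ_2 = arcsin 0.3197 = 18.64°.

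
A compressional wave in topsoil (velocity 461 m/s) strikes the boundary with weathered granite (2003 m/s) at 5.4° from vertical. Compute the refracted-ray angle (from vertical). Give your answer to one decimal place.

sin θ₁/V₁ = sin θ₂/V₂ ⇒ sin θ₂ = 2003·sin 5.4°/461 = 2003·0.0941/461 = 0.4089.
θ₂ = sin⁻¹(0.4089) = 24.14° (from vertical).

24.1°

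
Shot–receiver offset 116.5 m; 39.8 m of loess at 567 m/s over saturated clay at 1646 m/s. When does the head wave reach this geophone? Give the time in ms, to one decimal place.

202.6 ms

t = x/V₂ + 2h·√(V₂²−V₁²)/(V₁V₂).
√(V₂²−V₁²) = √(1646²−567²) = 1545.3 m/s; delay term = 2·39.8·1545.3/(567·1646) = 0.13180 s.
t = 116.5/1646 + 0.13180 = 0.20257 s.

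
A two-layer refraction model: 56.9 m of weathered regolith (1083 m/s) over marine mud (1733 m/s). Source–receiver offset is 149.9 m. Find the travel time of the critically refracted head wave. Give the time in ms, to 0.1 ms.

t = x/V₂ + 2h·√(V₂²−V₁²)/(V₁V₂).
√(V₂²−V₁²) = √(1733²−1083²) = 1352.9 m/s; delay term = 2·56.9·1352.9/(1083·1733) = 0.08203 s.
t = 149.9/1733 + 0.08203 = 0.16853 s.

168.5 ms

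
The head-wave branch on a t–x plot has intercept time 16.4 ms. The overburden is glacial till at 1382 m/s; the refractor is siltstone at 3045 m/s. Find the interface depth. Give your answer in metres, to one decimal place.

12.7 m

h = tᵢ·V₁·V₂ / (2·√(V₂²−V₁²)).
√(V₂²−V₁²) = √(3045² − 1382²) = 2713.3 m/s.
h = 0.0164 s × 1382 × 3045 / (2 × 2713.3) = 12.72 m.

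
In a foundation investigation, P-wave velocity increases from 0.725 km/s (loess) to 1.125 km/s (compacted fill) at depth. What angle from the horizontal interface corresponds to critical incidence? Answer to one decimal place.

49.9°

At critical incidence the refracted ray runs along the interface (θ₂ = 90°), so sin θ_c = V₁/V₂.
θ_c = arcsin(0.725/1.125) = arcsin 0.6444 = 40.12°.
Measured from the interface: 90° − 40.12° = 49.88°.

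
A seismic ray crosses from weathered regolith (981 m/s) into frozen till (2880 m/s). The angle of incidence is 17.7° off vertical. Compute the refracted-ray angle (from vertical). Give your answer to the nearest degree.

63°

sin θ₁/V₁ = sin θ₂/V₂ ⇒ sin θ₂ = 2880·sin 17.7°/981 = 2880·0.3040/981 = 0.8926.
θ₂ = arcsin 0.8926 = 63.20° from the normal.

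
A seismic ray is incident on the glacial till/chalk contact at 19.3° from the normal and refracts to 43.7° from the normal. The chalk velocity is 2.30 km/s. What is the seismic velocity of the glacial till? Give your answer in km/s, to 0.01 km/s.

1.10 km/s

sin 19.3° = 0.3305; sin 43.7° = 0.6909.
V₁ = V₂·(sin θ₁/sin θ₂) = 2.30·(0.3305/0.6909) = 1.10 km/s.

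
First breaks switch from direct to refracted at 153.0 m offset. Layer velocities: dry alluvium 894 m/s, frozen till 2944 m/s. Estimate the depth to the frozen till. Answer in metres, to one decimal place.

h = (x_cross/2)·√((V₂−V₁)/(V₂+V₁)).
(V₂−V₁)/(V₂+V₁) = (2944−894)/(2944+894) = 0.5341; √ = 0.7308.
h = (153.0/2)·0.7308 = 55.91 m.

55.9 m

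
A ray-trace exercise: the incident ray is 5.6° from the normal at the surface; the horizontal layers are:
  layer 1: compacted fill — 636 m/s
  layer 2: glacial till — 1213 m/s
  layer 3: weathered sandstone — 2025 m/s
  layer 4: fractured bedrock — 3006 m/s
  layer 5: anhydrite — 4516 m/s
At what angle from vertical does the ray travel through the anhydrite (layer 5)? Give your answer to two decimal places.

Ray parameter p = sin 5.6° / 636 = 1.5343e-04 s/m.
sin θ_5 = p·V_5 = 1.5343e-04 × 4516 = 0.6929.
θ_5 = 43.86° from the vertical.

43.86°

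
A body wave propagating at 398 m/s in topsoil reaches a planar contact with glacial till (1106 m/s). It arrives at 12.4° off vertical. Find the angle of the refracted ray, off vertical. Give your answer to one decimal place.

sin θ₁/V₁ = sin θ₂/V₂ ⇒ sin θ₂ = 1106·sin 12.4°/398 = 1106·0.2147/398 = 0.5967.
θ₂ = sin⁻¹(0.5967) = 36.64° (from vertical).

36.6°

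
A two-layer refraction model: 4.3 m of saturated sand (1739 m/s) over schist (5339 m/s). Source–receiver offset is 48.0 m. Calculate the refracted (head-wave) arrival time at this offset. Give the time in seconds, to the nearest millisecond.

0.014 s

t = x/V₂ + 2h·√(V₂²−V₁²)/(V₁V₂).
√(V₂²−V₁²) = √(5339²−1739²) = 5047.9 m/s; delay term = 2·4.3·5047.9/(1739·5339) = 0.00468 s.
t = 48.0/5339 + 0.00468 = 0.01367 s.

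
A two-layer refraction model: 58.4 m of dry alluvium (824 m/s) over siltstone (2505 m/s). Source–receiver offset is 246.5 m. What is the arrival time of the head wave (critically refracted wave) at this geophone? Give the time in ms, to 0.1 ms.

t = x/V₂ + 2h·√(V₂²−V₁²)/(V₁V₂).
√(V₂²−V₁²) = √(2505²−824²) = 2365.6 m/s; delay term = 2·58.4·2365.6/(824·2505) = 0.13386 s.
t = 246.5/2505 + 0.13386 = 0.23226 s.

232.3 ms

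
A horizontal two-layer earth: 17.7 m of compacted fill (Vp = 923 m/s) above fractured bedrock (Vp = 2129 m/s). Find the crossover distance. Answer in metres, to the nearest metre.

56 m

x_cross = 2h·√((V₂+V₁)/(V₂−V₁)).
(V₂+V₁)/(V₂−V₁) = (2129+923)/(2129−923) = 2.5307; √ = 1.5908.
x_cross = 2·17.7·1.5908 = 56.31 m.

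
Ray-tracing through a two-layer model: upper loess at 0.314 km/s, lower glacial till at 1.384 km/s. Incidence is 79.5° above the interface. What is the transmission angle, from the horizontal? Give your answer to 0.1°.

36.6°

Angle from the normal: 90° − 79.5° = 10.5°.
sin θ₁/V₁ = sin θ₂/V₂ ⇒ sin θ₂ = 1.384·sin 10.5°/0.314 = 1.384·0.1822/0.314 = 0.8032.
θ₂ = arcsin 0.8032 = 53.44° from the normal.
From the interface: 90° − 53.44° = 36.56°.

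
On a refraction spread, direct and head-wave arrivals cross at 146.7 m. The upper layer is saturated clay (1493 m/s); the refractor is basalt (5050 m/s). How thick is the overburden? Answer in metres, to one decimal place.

54.1 m

h = (x_cross/2)·√((V₂−V₁)/(V₂+V₁)).
(V₂−V₁)/(V₂+V₁) = (5050−1493)/(5050+1493) = 0.5436; √ = 0.7373.
h = (146.7/2)·0.7373 = 54.08 m.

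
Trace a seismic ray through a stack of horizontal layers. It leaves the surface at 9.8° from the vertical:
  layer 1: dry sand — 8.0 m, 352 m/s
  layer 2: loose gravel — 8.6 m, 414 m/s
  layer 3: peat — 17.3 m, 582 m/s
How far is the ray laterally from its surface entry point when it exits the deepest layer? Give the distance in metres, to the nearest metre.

p = sin θ₁/V₁ = sin 9.8°/352 = 4.8355e-04 s/m is conserved through the stack.
Layer 1: θ = 9.80°; offset = 8.0·tan 9.80° = 1.382 m.
Layer 2: sin θ = p·414 = 0.2002 → θ = 11.55°; offset = 8.6·tan 11.55° = 1.757 m.
Layer 3: sin θ = p·582 = 0.2814 → θ = 16.35°; offset = 17.3·tan 16.35° = 5.074 m.
Σ offsets = 8.213 m.

8 m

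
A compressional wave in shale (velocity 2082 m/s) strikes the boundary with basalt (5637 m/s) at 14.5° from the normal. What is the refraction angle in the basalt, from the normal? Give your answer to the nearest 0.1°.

42.7°

Snell's law: sin θ₂ = (V₂/V₁)·sin θ₁ = (5637/2082)·sin 14.5° = 0.6779.
θ₂ = arcsin 0.6779 = 42.68° from the normal.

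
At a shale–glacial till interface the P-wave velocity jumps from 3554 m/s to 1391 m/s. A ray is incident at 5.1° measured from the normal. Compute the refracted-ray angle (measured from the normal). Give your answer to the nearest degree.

Snell's law: sin θ₂ = (V₂/V₁)·sin θ₁ = (1391/3554)·sin 5.1° = 0.0348.
θ₂ = sin⁻¹(0.0348) = 1.99° (from vertical).

2°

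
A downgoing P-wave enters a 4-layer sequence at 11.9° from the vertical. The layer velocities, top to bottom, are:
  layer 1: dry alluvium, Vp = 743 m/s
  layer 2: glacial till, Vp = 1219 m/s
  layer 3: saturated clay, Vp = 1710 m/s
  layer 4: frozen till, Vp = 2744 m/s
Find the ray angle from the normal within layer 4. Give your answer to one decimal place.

Snell's law across each interface conserves sin θ / V, so sin θ_4 = V_4·sin θ₁/V₁.
sin θ_4 = 2744 × sin 11.9° / 743 = 0.7615.
θ_4 = arcsin 0.7615 = 49.60°.

49.6°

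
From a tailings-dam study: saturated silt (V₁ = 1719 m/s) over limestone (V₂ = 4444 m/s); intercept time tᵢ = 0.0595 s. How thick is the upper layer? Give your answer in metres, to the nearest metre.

55 m

θ_c = arcsin(1719/4444) = 22.76°; cos θ_c = 0.9222.
tᵢ = 2h cos θ_c/V₁ ⇒ h = tᵢ·V₁/(2 cos θ_c) = 0.0595·1719/(2·0.9222) = 55.46 m.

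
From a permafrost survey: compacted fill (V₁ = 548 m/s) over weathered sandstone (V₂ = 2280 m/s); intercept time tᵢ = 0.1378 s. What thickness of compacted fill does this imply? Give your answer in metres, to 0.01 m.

h = tᵢ·V₁·V₂ / (2·√(V₂²−V₁²)).
√(V₂²−V₁²) = √(2280² − 548²) = 2213.2 m/s.
h = 0.1378 s × 548 × 2280 / (2 × 2213.2) = 38.90 m.

38.90 m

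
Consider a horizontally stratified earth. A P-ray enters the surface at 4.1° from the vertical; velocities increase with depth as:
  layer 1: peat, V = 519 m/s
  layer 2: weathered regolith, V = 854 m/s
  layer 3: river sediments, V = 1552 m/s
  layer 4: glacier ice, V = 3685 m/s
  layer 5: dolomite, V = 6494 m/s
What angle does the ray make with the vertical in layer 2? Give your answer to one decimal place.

Snell's law across each interface conserves sin θ / V, so sin θ_2 = V_2·sin θ₁/V₁.
sin θ_2 = 854 × sin 4.1° / 519 = 0.1176.
θ_2 = 6.76° from the vertical.

6.8°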